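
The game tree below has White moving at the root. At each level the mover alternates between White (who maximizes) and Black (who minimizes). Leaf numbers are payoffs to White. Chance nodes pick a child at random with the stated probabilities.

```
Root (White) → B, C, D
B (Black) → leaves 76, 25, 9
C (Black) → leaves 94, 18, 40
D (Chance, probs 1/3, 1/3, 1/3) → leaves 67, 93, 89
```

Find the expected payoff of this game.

83

B (Black): min(76, 25, 9) = 9
C (Black): min(94, 18, 40) = 18
D (Chance): 1/3·67 + 1/3·93 + 1/3·89 = 83
Root (White): max(9, 18, 83) = 83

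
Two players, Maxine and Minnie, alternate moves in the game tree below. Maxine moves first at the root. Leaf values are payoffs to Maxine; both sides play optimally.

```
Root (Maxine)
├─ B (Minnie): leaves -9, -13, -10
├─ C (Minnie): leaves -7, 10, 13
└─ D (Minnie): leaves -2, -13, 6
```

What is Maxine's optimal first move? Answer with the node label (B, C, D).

B (Minnie): min(-9, -13, -10) = -13
C (Minnie): min(-7, 10, 13) = -7
D (Minnie): min(-2, -13, 6) = -13
Root (Maxine): max(-13, -7, -13) = -7
Maxine picks the child with the highest value: C (value -7).

C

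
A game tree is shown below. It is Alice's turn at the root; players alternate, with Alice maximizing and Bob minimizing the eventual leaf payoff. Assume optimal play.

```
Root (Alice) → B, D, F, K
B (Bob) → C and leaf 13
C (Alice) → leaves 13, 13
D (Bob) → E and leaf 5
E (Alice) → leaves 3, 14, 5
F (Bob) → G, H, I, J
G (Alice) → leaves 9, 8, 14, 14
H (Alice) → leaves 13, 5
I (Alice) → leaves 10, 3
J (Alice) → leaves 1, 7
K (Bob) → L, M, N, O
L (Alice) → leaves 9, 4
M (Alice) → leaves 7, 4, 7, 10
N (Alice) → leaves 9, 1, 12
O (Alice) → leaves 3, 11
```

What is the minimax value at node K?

9

L: max(9, 4) = 9
M: max(7, 4, 7, 10) = 10
N: max(9, 1, 12) = 12
O: max(3, 11) = 11
K: min(9, 10, 12, 11) = 9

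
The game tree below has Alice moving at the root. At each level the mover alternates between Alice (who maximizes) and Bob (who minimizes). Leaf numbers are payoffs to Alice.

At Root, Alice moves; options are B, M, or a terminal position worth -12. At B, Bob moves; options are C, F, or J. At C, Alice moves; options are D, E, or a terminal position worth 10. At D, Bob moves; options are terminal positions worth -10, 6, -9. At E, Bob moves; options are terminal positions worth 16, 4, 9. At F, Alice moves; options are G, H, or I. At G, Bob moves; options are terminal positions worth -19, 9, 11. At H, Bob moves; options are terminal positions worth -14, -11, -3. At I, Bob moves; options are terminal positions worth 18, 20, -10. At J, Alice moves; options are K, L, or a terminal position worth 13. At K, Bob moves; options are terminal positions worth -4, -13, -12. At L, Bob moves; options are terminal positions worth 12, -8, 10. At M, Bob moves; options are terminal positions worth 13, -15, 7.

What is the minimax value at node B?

D: min(-10, 6, -9) = -10
E: min(16, 4, 9) = 4
C: max(-10, 4, 10) = 10
G: min(-19, 9, 11) = -19
H: min(-14, -11, -3) = -14
I: min(18, 20, -10) = -10
F: max(-19, -14, -10) = -10
K: min(-4, -13, -12) = -13
L: min(12, -8, 10) = -8
J: max(-13, -8, 13) = 13
B: min(10, -10, 13) = -10

-10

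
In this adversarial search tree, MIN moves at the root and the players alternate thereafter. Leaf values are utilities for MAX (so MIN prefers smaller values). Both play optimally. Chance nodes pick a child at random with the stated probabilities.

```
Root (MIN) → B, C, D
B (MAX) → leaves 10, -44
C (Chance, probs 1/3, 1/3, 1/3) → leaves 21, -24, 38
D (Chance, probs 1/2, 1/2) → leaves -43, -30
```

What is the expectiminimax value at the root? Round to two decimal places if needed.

-36.5

B (MAX): max(10, -44) = 10
C (Chance): 1/3·21 + 1/3·-24 + 1/3·38 = 11.67
D (Chance): 1/2·-43 + 1/2·-30 = -36.5
Root (MIN): min(10, 11.67, -36.5) = -36.5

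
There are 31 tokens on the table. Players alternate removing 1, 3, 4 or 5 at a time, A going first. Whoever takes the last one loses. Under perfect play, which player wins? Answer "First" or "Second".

First

Compute winning (W) and losing (L) positions by backward induction:
i:   0  1  2  3  4  5  6  7  8  9 10 11 12 13 14 15 16 17 18 19 20 21 22 23 24 25 26 27 28 29 30 31
     W  L  W  L  W  W  W  W  W  L  W  L  W  W  W  W  W  L  W  L  W  W  W  W  W  L  W  L  W  W  W  W
Position 31 is W, so the first player wins.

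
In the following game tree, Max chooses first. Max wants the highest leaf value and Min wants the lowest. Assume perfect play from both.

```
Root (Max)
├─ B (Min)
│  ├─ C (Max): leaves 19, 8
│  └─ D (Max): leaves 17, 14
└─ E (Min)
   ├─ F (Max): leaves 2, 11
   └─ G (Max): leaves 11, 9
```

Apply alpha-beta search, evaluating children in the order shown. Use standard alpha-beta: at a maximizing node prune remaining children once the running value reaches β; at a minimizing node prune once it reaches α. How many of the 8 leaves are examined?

C [α=-∞,β=+∞]: v=19
D [α=-∞,β=19]: v=17
B [α=-∞,β=+∞]: v=17
F [α=17,β=+∞]: v=11
E [α=17,β=+∞]: v=11 after child 1 ≤ α → α-cutoff, skip 1
Root [α=-∞,β=+∞]: v=17
Leaves evaluated: 6 of 8.

6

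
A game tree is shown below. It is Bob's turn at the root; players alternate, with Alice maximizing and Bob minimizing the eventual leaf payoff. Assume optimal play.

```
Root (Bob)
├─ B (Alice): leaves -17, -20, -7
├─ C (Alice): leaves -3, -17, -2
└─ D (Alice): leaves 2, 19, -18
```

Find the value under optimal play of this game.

-7

B (Alice): max(-17, -20, -7) = -7
C (Alice): max(-3, -17, -2) = -2
D (Alice): max(2, 19, -18) = 19
Root (Bob): min(-7, -2, 19) = -7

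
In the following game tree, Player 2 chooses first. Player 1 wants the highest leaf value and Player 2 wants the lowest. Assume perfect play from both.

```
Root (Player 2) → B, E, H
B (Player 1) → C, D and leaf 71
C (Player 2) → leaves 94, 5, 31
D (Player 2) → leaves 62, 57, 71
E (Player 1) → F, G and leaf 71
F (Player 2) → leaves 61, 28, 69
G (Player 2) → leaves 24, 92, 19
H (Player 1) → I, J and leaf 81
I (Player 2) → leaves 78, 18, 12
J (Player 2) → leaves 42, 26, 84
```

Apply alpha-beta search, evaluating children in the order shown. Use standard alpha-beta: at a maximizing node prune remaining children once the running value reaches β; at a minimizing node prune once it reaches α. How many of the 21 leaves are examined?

19

C [α=-∞,β=+∞]: v=5
D [α=5,β=+∞]: v=57
B [α=-∞,β=+∞]: v=71
F [α=-∞,β=71]: v=28
G [α=28,β=71]: v=24 after child 1 ≤ α → α-cutoff, skip 2
E [α=-∞,β=71]: v=71
I [α=-∞,β=71]: v=12
J [α=12,β=71]: v=26
H [α=-∞,β=71]: v=81
Root [α=-∞,β=+∞]: v=71
Leaves evaluated: 19 of 21.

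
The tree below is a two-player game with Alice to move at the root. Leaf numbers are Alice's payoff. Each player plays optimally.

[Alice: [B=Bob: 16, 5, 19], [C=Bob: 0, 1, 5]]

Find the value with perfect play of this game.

5

B (Bob): min(16, 5, 19) = 5
C (Bob): min(0, 1, 5) = 0
Root (Alice): max(5, 0) = 5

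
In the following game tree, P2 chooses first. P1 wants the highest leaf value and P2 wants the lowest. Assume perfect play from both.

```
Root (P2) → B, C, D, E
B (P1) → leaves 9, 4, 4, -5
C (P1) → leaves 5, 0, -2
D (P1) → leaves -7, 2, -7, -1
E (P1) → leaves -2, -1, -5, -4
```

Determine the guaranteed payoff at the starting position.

-1

B (P1): max(9, 4, 4, -5) = 9
C (P1): max(5, 0, -2) = 5
D (P1): max(-7, 2, -7, -1) = 2
E (P1): max(-2, -1, -5, -4) = -1
Root (P2): min(9, 5, 2, -1) = -1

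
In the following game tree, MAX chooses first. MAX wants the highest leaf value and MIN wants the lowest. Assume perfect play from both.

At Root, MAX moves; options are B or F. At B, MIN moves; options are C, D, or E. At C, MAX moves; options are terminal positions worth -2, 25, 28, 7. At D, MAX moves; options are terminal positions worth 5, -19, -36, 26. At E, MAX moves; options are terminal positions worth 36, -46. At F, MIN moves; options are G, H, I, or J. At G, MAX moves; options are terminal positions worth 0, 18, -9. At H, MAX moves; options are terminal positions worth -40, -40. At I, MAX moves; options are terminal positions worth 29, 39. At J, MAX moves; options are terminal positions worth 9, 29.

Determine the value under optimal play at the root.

C (MAX): max(-2, 25, 28, 7) = 28
D (MAX): max(5, -19, -36, 26) = 26
E (MAX): max(36, -46) = 36
B (MIN): min(28, 26, 36) = 26
G (MAX): max(0, 18, -9) = 18
H (MAX): max(-40, -40) = -40
I (MAX): max(29, 39) = 39
J (MAX): max(9, 29) = 29
F (MIN): min(18, -40, 39, 29) = -40
Root (MAX): max(26, -40) = 26

26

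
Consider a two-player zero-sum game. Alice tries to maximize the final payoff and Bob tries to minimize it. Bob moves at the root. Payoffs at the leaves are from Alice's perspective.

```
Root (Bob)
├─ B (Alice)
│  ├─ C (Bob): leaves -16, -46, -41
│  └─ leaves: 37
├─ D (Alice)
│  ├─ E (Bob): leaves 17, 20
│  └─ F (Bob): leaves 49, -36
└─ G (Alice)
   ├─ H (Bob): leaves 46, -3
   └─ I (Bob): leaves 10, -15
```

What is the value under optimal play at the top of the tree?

-3

C (Bob): min(-16, -46, -41) = -46
B (Alice): max(-46, 37) = 37
E (Bob): min(17, 20) = 17
F (Bob): min(49, -36) = -36
D (Alice): max(17, -36) = 17
H (Bob): min(46, -3) = -3
I (Bob): min(10, -15) = -15
G (Alice): max(-3, -15) = -3
Root (Bob): min(37, 17, -3) = -3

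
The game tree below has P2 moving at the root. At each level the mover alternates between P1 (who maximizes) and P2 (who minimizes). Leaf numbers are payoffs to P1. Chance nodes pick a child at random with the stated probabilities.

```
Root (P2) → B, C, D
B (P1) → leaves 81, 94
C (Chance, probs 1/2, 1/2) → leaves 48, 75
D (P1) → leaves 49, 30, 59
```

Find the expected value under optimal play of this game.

B (P1): max(81, 94) = 94
C (Chance): 1/2·48 + 1/2·75 = 61.5
D (P1): max(49, 30, 59) = 59
Root (P2): min(94, 61.5, 59) = 59

59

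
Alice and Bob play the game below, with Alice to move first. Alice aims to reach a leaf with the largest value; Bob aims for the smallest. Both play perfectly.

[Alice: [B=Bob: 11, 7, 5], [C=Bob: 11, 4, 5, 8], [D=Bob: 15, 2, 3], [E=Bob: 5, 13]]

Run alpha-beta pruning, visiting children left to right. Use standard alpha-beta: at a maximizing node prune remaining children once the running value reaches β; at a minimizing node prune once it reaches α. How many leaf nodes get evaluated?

8

B [α=-∞,β=+∞]: v=5
C [α=5,β=+∞]: v=4 after child 2 ≤ α → α-cutoff, skip 2
D [α=5,β=+∞]: v=2 after child 2 ≤ α → α-cutoff, skip 1
E [α=5,β=+∞]: v=5 after child 1 ≤ α → α-cutoff, skip 1
Root [α=-∞,β=+∞]: v=5
Leaves evaluated: 8 of 12.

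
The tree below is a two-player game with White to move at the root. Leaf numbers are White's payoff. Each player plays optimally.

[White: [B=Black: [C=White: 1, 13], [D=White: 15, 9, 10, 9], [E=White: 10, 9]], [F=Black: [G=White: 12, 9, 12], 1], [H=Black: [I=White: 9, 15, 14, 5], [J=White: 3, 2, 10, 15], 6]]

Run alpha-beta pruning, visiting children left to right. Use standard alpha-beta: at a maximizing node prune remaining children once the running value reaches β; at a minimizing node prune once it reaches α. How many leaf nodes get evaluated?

18

C [α=-∞,β=+∞]: v=13
D [α=-∞,β=13]: v=15 after child 1 ≥ β → β-cutoff, skip 3
E [α=-∞,β=13]: v=10
B [α=-∞,β=+∞]: v=10
G [α=10,β=+∞]: v=12
F [α=10,β=+∞]: v=1
I [α=10,β=+∞]: v=15
J [α=10,β=15]: v=15
H [α=10,β=+∞]: v=6
Root [α=-∞,β=+∞]: v=10
Leaves evaluated: 18 of 21.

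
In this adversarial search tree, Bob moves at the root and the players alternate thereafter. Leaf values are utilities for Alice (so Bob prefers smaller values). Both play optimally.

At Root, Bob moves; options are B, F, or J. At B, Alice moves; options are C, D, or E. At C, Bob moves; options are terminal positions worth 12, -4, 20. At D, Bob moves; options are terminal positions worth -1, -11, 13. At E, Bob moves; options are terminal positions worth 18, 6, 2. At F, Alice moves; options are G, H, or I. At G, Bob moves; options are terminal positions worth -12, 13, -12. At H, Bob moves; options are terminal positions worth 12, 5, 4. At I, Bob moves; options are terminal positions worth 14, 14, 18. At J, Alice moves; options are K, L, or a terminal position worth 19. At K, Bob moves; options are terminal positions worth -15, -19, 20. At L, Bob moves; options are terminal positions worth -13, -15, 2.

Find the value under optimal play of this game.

2

C (Bob): min(12, -4, 20) = -4
D (Bob): min(-1, -11, 13) = -11
E (Bob): min(18, 6, 2) = 2
B (Alice): max(-4, -11, 2) = 2
G (Bob): min(-12, 13, -12) = -12
H (Bob): min(12, 5, 4) = 4
I (Bob): min(14, 14, 18) = 14
F (Alice): max(-12, 4, 14) = 14
K (Bob): min(-15, -19, 20) = -19
L (Bob): min(-13, -15, 2) = -15
J (Alice): max(-19, -15, 19) = 19
Root (Bob): min(2, 14, 19) = 2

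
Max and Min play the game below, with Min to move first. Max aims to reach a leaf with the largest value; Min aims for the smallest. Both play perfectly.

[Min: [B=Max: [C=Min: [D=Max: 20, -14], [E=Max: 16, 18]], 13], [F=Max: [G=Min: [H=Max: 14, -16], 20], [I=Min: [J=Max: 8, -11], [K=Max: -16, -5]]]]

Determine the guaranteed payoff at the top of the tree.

D (Max): max(20, -14) = 20
E (Max): max(16, 18) = 18
C (Min): min(20, 18) = 18
B (Max): max(18, 13) = 18
H (Max): max(14, -16) = 14
G (Min): min(14, 20) = 14
J (Max): max(8, -11) = 8
K (Max): max(-16, -5) = -5
I (Min): min(8, -5) = -5
F (Max): max(14, -5) = 14
Root (Min): min(18, 14) = 14

14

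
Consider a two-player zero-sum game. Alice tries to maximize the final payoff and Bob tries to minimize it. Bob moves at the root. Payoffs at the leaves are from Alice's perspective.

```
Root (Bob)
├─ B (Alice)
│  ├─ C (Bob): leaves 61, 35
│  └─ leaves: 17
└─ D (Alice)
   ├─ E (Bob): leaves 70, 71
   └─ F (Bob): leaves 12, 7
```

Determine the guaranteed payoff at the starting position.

35

C (Bob): min(61, 35) = 35
B (Alice): max(35, 17) = 35
E (Bob): min(70, 71) = 70
F (Bob): min(12, 7) = 7
D (Alice): max(70, 7) = 70
Root (Bob): min(35, 70) = 35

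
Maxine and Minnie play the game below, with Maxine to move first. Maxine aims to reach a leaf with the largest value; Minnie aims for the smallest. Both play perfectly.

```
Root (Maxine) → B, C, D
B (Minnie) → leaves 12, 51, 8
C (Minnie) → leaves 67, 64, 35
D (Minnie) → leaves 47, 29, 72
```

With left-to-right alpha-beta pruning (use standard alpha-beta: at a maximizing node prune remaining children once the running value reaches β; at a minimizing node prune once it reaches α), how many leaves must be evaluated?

B [α=-∞,β=+∞]: v=8
C [α=8,β=+∞]: v=35
D [α=35,β=+∞]: v=29 after child 2 ≤ α → α-cutoff, skip 1
Root [α=-∞,β=+∞]: v=35
Leaves evaluated: 8 of 9.

8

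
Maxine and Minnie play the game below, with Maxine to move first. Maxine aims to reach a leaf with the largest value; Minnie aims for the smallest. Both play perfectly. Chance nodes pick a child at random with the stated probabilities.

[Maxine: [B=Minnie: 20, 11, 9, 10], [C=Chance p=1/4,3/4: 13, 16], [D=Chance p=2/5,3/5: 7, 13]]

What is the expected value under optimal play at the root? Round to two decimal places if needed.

B (Minnie): min(20, 11, 9, 10) = 9
C (Chance): 1/4·13 + 3/4·16 = 15.25
D (Chance): 2/5·7 + 3/5·13 = 10.6
Root (Maxine): max(9, 15.25, 10.6) = 15.25

15.25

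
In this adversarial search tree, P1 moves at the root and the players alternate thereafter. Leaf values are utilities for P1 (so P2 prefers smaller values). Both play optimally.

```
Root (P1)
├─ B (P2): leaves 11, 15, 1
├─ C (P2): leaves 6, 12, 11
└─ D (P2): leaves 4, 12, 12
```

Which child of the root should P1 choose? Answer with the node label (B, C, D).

B (P2): min(11, 15, 1) = 1
C (P2): min(6, 12, 11) = 6
D (P2): min(4, 12, 12) = 4
Root (P1): max(1, 6, 4) = 6
P1 picks the child with the highest value: C (value 6).

C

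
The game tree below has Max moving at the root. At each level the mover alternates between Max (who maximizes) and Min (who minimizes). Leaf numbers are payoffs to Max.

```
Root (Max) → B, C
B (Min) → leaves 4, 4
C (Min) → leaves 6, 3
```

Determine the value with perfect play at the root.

4

B (Min): min(4, 4) = 4
C (Min): min(6, 3) = 3
Root (Max): max(4, 3) = 4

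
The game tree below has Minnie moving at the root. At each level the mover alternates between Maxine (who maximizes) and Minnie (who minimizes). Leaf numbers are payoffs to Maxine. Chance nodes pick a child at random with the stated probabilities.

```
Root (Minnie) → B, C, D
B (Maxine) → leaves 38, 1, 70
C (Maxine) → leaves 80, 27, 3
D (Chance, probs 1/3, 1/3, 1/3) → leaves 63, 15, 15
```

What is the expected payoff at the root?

B (Maxine): max(38, 1, 70) = 70
C (Maxine): max(80, 27, 3) = 80
D (Chance): 1/3·63 + 1/3·15 + 1/3·15 = 31
Root (Minnie): min(70, 80, 31) = 31

31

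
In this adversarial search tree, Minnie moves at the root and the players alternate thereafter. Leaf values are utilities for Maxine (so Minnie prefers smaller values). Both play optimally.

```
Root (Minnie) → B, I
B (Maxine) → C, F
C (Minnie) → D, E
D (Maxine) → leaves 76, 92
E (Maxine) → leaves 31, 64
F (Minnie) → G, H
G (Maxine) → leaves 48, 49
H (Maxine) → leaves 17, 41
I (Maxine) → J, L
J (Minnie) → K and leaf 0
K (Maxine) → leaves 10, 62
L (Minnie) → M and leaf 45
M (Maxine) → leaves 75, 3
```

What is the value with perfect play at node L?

M: max(75, 3) = 75
L: min(75, 45) = 45

45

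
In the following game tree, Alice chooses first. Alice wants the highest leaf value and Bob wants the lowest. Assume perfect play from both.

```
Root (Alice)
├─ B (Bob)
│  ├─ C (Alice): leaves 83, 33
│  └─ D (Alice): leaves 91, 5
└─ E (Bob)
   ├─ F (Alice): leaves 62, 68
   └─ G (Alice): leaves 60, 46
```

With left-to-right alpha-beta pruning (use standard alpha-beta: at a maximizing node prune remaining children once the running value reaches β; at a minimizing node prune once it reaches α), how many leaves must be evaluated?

C [α=-∞,β=+∞]: v=83
D [α=-∞,β=83]: v=91 after child 1 ≥ β → β-cutoff, skip 1
B [α=-∞,β=+∞]: v=83
F [α=83,β=+∞]: v=68
E [α=83,β=+∞]: v=68 after child 1 ≤ α → α-cutoff, skip 1
Root [α=-∞,β=+∞]: v=83
Leaves evaluated: 5 of 8.

5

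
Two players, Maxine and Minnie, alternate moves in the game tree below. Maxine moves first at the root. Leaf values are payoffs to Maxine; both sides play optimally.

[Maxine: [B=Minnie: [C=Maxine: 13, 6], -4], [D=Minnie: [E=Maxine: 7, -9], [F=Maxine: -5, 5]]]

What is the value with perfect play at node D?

5

E: max(7, -9) = 7
F: max(-5, 5) = 5
D: min(7, 5) = 5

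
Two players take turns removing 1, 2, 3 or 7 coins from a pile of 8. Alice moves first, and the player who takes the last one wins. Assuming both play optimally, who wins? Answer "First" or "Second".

Compute winning (W) and losing (L) positions by backward induction:
i:   0  1  2  3  4  5  6  7  8
     L  W  W  W  L  W  W  W  L
Position 8 is L, so the second player wins.

Second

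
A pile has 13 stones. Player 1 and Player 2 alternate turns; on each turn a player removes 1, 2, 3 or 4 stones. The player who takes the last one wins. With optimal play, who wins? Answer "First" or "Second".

First

i:   0  1  2  3  4  5  6  7  8  9 10 11 12 13
     L  W  W  W  W  L  W  W  W  W  L  W  W  W
Position 13 is W, so the first player wins.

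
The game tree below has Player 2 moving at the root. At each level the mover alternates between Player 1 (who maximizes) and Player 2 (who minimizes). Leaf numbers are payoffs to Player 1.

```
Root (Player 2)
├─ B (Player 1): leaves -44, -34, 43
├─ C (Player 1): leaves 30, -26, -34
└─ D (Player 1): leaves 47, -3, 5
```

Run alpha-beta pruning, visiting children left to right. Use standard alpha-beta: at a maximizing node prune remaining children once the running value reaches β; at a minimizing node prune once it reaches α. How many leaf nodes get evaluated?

7

B [α=-∞,β=+∞]: v=43
C [α=-∞,β=43]: v=30
D [α=-∞,β=30]: v=47 after child 1 ≥ β → β-cutoff, skip 2
Root [α=-∞,β=+∞]: v=30
Leaves evaluated: 7 of 9.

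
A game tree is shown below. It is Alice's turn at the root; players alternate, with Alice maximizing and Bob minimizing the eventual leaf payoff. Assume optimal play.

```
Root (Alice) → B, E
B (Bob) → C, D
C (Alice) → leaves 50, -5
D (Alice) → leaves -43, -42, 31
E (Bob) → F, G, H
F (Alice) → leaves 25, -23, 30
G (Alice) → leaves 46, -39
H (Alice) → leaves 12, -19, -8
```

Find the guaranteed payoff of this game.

C (Alice): max(50, -5) = 50
D (Alice): max(-43, -42, 31) = 31
B (Bob): min(50, 31) = 31
F (Alice): max(25, -23, 30) = 30
G (Alice): max(46, -39) = 46
H (Alice): max(12, -19, -8) = 12
E (Bob): min(30, 46, 12) = 12
Root (Alice): max(31, 12) = 31

31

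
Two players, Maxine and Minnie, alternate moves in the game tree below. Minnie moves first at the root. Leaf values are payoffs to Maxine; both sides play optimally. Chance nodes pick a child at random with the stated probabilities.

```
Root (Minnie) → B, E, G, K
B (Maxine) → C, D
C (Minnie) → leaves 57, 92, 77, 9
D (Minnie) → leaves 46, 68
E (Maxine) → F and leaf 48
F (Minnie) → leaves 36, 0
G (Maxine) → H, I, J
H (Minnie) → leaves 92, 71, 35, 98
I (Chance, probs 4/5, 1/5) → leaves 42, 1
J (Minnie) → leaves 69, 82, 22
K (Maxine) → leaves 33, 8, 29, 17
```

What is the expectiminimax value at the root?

C (Minnie): min(57, 92, 77, 9) = 9
D (Minnie): min(46, 68) = 46
B (Maxine): max(9, 46) = 46
F (Minnie): min(36, 0) = 0
E (Maxine): max(0, 48) = 48
H (Minnie): min(92, 71, 35, 98) = 35
I (Chance): 4/5·42 + 1/5·1 = 33.8
J (Minnie): min(69, 82, 22) = 22
G (Maxine): max(35, 33.8, 22) = 35
K (Maxine): max(33, 8, 29, 17) = 33
Root (Minnie): min(46, 48, 35, 33) = 33

33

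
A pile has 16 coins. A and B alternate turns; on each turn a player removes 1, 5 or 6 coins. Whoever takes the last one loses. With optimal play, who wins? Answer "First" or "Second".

Compute winning (W) and losing (L) positions by backward induction:
i:   0  1  2  3  4  5  6  7  8  9 10 11 12 13 14 15 16
     W  L  W  L  W  L  W  W  W  W  W  W  L  W  L  W  L
Position 16 is L, so the second player wins.

Second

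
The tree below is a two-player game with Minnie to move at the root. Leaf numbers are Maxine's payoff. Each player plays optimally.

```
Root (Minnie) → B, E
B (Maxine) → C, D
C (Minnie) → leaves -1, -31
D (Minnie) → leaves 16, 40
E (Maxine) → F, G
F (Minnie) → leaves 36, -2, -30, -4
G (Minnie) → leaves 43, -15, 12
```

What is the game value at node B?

16

C: min(-1, -31) = -31
D: min(16, 40) = 16
B: max(-31, 16) = 16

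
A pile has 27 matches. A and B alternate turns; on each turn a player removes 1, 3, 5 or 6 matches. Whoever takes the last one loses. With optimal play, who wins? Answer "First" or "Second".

i:   0  1  2  3  4  5  6  7  8  9 10 11 12 13 14 15 16 17 18 19 20 21 22 23 24 25 26 27
     W  L  W  L  W  L  W  W  W  W  W  W  L  W  L  W  L  W  W  W  W  W  W  L  W  L  W  L
Position 27 is L, so the second player wins.

Second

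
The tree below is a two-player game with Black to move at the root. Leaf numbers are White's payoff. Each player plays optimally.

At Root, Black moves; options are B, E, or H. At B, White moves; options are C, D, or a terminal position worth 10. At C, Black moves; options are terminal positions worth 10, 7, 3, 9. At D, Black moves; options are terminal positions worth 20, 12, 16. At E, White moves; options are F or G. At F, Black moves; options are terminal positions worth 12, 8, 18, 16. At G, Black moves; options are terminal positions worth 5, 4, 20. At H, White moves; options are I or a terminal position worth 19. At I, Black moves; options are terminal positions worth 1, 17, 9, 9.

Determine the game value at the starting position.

C (Black): min(10, 7, 3, 9) = 3
D (Black): min(20, 12, 16) = 12
B (White): max(3, 12, 10) = 12
F (Black): min(12, 8, 18, 16) = 8
G (Black): min(5, 4, 20) = 4
E (White): max(8, 4) = 8
I (Black): min(1, 17, 9, 9) = 1
H (White): max(1, 19) = 19
Root (Black): min(12, 8, 19) = 8

8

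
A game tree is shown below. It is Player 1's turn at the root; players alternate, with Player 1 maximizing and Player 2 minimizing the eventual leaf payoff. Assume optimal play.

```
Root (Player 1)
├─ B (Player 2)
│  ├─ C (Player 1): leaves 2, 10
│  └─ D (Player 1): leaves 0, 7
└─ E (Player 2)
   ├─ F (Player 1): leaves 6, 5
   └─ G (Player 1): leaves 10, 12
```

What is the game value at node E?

F: max(6, 5) = 6
G: max(10, 12) = 12
E: min(6, 12) = 6

6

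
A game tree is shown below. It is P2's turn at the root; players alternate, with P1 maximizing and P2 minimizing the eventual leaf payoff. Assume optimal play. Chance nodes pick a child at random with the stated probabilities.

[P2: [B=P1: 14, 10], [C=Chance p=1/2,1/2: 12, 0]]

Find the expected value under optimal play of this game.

B (P1): max(14, 10) = 14
C (Chance): 1/2·12 + 1/2·0 = 6
Root (P2): min(14, 6) = 6

6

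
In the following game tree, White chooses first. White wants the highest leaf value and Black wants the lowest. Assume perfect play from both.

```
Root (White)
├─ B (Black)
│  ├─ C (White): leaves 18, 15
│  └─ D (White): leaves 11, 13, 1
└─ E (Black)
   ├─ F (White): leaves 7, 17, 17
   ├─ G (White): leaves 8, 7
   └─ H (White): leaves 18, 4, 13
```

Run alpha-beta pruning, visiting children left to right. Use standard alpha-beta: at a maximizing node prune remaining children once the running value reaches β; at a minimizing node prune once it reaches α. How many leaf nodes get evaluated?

C [α=-∞,β=+∞]: v=18
D [α=-∞,β=18]: v=13
B [α=-∞,β=+∞]: v=13
F [α=13,β=+∞]: v=17
G [α=13,β=17]: v=8
E [α=13,β=+∞]: v=8 after child 2 ≤ α → α-cutoff, skip 1
Root [α=-∞,β=+∞]: v=13
Leaves evaluated: 10 of 13.

10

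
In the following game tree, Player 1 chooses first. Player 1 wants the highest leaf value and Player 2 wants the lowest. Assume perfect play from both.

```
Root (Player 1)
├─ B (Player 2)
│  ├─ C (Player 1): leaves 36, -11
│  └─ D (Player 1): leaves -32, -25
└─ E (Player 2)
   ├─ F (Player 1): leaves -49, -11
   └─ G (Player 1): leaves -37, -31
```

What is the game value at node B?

-25

C: max(36, -11) = 36
D: max(-32, -25) = -25
B: min(36, -25) = -25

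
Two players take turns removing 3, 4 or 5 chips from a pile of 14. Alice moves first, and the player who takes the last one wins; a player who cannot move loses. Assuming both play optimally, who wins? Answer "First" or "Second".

First

Compute winning (W) and losing (L) positions by backward induction:
i:   0  1  2  3  4  5  6  7  8  9 10 11 12 13 14
     L  L  L  W  W  W  W  W  L  L  L  W  W  W  W
Position 14 is W, so the first player wins.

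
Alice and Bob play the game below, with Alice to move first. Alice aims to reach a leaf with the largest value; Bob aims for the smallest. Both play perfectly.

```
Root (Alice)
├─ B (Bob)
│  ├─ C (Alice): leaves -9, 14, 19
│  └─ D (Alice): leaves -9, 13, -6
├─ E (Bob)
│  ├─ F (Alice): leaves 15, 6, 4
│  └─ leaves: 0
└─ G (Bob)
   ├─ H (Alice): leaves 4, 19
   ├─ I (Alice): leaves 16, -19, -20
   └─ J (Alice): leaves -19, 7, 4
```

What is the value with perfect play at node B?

C: max(-9, 14, 19) = 19
D: max(-9, 13, -6) = 13
B: min(19, 13) = 13

13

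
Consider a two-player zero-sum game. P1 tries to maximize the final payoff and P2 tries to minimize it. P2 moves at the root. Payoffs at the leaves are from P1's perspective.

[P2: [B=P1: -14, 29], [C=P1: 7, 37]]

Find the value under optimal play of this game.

B (P1): max(-14, 29) = 29
C (P1): max(7, 37) = 37
Root (P2): min(29, 37) = 29

29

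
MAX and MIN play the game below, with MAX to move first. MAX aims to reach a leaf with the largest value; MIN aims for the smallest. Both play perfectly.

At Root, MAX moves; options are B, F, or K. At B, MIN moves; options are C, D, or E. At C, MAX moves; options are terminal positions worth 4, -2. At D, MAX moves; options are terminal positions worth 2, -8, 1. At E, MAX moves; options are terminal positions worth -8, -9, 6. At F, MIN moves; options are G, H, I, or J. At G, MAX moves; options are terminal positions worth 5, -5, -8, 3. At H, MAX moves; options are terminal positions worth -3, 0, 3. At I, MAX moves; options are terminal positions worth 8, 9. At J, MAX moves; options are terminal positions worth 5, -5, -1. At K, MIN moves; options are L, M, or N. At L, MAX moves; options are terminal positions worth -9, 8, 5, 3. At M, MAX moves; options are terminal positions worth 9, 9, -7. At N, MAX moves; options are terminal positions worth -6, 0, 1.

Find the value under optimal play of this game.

C (MAX): max(4, -2) = 4
D (MAX): max(2, -8, 1) = 2
E (MAX): max(-8, -9, 6) = 6
B (MIN): min(4, 2, 6) = 2
G (MAX): max(5, -5, -8, 3) = 5
H (MAX): max(-3, 0, 3) = 3
I (MAX): max(8, 9) = 9
J (MAX): max(5, -5, -1) = 5
F (MIN): min(5, 3, 9, 5) = 3
L (MAX): max(-9, 8, 5, 3) = 8
M (MAX): max(9, 9, -7) = 9
N (MAX): max(-6, 0, 1) = 1
K (MIN): min(8, 9, 1) = 1
Root (MAX): max(2, 3, 1) = 3

3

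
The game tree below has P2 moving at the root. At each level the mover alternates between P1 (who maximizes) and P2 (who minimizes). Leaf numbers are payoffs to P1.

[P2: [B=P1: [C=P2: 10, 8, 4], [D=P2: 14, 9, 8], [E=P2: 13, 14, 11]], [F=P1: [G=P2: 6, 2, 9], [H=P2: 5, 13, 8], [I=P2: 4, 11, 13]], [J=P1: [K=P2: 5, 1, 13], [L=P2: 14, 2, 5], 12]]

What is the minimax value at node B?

11

C: min(10, 8, 4) = 4
D: min(14, 9, 8) = 8
E: min(13, 14, 11) = 11
B: max(4, 8, 11) = 11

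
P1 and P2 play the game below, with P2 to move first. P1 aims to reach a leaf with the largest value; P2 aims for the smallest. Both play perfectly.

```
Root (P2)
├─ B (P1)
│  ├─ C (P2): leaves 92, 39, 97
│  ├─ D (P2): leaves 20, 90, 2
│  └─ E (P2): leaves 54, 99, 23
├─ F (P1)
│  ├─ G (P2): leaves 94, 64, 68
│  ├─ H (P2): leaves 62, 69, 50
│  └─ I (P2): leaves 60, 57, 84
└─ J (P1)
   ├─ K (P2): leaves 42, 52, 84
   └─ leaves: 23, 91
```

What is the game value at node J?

K: min(42, 52, 84) = 42
J: max(42, 23, 91) = 91

91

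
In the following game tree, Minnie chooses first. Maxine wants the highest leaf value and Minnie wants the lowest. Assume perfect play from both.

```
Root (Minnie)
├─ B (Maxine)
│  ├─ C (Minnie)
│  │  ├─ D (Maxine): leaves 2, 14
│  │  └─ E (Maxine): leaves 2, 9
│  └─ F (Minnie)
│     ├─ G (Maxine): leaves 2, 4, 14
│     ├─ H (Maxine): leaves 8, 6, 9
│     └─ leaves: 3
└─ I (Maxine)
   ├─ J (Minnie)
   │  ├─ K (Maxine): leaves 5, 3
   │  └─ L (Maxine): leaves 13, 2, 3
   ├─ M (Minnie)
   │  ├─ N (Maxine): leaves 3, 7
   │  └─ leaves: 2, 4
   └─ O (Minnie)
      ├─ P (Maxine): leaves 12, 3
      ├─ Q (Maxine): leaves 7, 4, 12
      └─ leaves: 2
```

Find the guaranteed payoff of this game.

5

D (Maxine): max(2, 14) = 14
E (Maxine): max(2, 9) = 9
C (Minnie): min(14, 9) = 9
G (Maxine): max(2, 4, 14) = 14
H (Maxine): max(8, 6, 9) = 9
F (Minnie): min(14, 9, 3) = 3
B (Maxine): max(9, 3) = 9
K (Maxine): max(5, 3) = 5
L (Maxine): max(13, 2, 3) = 13
J (Minnie): min(5, 13) = 5
N (Maxine): max(3, 7) = 7
M (Minnie): min(7, 2, 4) = 2
P (Maxine): max(12, 3) = 12
Q (Maxine): max(7, 4, 12) = 12
O (Minnie): min(12, 12, 2) = 2
I (Maxine): max(5, 2, 2) = 5
Root (Minnie): min(9, 5) = 5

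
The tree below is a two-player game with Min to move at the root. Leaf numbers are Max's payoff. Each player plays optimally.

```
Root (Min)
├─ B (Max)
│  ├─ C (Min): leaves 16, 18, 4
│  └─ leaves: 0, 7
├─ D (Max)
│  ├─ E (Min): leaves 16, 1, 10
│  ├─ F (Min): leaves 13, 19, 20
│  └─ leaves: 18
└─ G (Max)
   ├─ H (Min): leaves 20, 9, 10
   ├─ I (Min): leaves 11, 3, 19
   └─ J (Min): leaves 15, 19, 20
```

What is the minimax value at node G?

H: min(20, 9, 10) = 9
I: min(11, 3, 19) = 3
J: min(15, 19, 20) = 15
G: max(9, 3, 15) = 15

15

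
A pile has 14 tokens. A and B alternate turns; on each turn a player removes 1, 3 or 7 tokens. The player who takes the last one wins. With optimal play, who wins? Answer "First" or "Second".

Second

Positions where the player to move wins (W) vs loses (L):
i:   0  1  2  3  4  5  6  7  8  9 10 11 12 13 14
     L  W  L  W  L  W  L  W  L  W  L  W  L  W  L
Position 14 is L, so the second player wins.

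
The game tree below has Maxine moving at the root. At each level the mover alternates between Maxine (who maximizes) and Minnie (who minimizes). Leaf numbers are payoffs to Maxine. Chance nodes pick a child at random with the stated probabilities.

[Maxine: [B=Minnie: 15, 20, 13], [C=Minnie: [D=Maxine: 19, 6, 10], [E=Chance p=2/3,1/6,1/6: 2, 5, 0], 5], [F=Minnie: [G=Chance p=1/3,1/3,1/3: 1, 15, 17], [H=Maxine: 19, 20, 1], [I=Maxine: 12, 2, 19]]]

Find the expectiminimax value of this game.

13

B (Minnie): min(15, 20, 13) = 13
D (Maxine): max(19, 6, 10) = 19
E (Chance): 2/3·2 + 1/6·5 + 1/6·0 = 2.17
C (Minnie): min(19, 2.17, 5) = 2.17
G (Chance): 1/3·1 + 1/3·15 + 1/3·17 = 11
H (Maxine): max(19, 20, 1) = 20
I (Maxine): max(12, 2, 19) = 19
F (Minnie): min(11, 20, 19) = 11
Root (Maxine): max(13, 2.17, 11) = 13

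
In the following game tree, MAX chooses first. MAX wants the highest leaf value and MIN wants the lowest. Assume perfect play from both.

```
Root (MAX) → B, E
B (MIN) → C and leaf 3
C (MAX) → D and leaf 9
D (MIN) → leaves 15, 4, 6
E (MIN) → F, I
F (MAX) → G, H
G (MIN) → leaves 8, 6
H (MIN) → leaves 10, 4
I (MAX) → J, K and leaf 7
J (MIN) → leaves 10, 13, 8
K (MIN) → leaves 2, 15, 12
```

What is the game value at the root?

6

D (MIN): min(15, 4, 6) = 4
C (MAX): max(4, 9) = 9
B (MIN): min(9, 3) = 3
G (MIN): min(8, 6) = 6
H (MIN): min(10, 4) = 4
F (MAX): max(6, 4) = 6
J (MIN): min(10, 13, 8) = 8
K (MIN): min(2, 15, 12) = 2
I (MAX): max(8, 2, 7) = 8
E (MIN): min(6, 8) = 6
Root (MAX): max(3, 6) = 6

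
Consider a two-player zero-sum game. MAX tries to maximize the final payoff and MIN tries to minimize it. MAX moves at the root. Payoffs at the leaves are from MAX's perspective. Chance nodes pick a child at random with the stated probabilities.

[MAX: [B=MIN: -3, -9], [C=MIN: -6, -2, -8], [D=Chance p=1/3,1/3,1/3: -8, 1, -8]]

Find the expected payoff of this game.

B (MIN): min(-3, -9) = -9
C (MIN): min(-6, -2, -8) = -8
D (Chance): 1/3·-8 + 1/3·1 + 1/3·-8 = -5
Root (MAX): max(-9, -8, -5) = -5

-5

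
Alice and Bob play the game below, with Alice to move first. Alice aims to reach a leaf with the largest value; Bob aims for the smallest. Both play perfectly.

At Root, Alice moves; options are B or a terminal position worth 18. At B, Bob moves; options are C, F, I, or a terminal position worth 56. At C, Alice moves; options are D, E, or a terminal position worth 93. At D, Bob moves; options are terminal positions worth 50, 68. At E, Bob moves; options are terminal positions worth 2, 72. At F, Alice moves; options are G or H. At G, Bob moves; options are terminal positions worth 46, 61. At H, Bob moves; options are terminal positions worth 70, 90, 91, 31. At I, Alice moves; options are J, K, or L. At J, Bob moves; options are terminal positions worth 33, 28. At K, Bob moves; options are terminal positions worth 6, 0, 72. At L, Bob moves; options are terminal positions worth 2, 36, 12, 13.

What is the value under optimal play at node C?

93

D: min(50, 68) = 50
E: min(2, 72) = 2
C: max(50, 2, 93) = 93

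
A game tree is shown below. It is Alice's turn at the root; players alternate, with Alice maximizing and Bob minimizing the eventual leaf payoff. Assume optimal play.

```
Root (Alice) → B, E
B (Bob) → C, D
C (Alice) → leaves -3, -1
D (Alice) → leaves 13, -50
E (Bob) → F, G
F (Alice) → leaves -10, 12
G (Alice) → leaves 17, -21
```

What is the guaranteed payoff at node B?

C: max(-3, -1) = -1
D: max(13, -50) = 13
B: min(-1, 13) = -1

-1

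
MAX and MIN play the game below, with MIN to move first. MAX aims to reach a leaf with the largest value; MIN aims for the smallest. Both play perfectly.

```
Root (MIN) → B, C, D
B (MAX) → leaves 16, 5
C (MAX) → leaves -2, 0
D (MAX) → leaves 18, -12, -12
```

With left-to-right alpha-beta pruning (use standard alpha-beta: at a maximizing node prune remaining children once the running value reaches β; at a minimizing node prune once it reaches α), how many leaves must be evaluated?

B [α=-∞,β=+∞]: v=16
C [α=-∞,β=16]: v=0
D [α=-∞,β=0]: v=18 after child 1 ≥ β → β-cutoff, skip 2
Root [α=-∞,β=+∞]: v=0
Leaves evaluated: 5 of 7.

5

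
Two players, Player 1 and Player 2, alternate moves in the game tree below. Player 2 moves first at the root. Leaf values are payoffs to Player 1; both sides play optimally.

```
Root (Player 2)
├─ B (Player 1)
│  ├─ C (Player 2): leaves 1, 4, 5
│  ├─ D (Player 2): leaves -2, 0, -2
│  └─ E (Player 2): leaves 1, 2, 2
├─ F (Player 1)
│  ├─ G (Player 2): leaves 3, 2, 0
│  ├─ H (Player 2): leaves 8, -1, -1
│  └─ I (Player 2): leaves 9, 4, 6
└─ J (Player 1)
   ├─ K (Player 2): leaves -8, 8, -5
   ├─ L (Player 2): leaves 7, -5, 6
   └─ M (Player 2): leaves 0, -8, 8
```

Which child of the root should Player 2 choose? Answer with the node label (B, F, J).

C (Player 2): min(1, 4, 5) = 1
D (Player 2): min(-2, 0, -2) = -2
E (Player 2): min(1, 2, 2) = 1
B (Player 1): max(1, -2, 1) = 1
G (Player 2): min(3, 2, 0) = 0
H (Player 2): min(8, -1, -1) = -1
I (Player 2): min(9, 4, 6) = 4
F (Player 1): max(0, -1, 4) = 4
K (Player 2): min(-8, 8, -5) = -8
L (Player 2): min(7, -5, 6) = -5
M (Player 2): min(0, -8, 8) = -8
J (Player 1): max(-8, -5, -8) = -5
Root (Player 2): min(1, 4, -5) = -5
Player 2 picks the child with the lowest value: J (value -5).

J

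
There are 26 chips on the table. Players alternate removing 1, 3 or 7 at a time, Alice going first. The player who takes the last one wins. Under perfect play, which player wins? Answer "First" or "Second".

Second

Mark each pile size as W (mover wins) or L (mover loses):
i:   0  1  2  3  4  5  6  7  8  9 10 11 12 13 14 15 16 17 18 19 20 21 22 23 24 25 26
     L  W  L  W  L  W  L  W  L  W  L  W  L  W  L  W  L  W  L  W  L  W  L  W  L  W  L
Position 26 is L, so the second player wins.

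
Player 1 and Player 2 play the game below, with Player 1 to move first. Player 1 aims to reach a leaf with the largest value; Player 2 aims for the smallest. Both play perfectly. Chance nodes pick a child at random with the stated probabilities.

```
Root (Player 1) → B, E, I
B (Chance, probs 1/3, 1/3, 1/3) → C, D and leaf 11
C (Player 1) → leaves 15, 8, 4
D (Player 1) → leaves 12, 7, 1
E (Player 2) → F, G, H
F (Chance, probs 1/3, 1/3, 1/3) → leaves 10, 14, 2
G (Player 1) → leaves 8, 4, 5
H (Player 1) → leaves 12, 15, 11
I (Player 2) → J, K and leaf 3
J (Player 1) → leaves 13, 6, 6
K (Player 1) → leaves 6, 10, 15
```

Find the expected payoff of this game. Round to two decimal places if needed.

12.67

C (Player 1): max(15, 8, 4) = 15
D (Player 1): max(12, 7, 1) = 12
B (Chance): 1/3·15 + 1/3·12 + 1/3·11 = 12.67
F (Chance): 1/3·10 + 1/3·14 + 1/3·2 = 8.67
G (Player 1): max(8, 4, 5) = 8
H (Player 1): max(12, 15, 11) = 15
E (Player 2): min(8.67, 8, 15) = 8
J (Player 1): max(13, 6, 6) = 13
K (Player 1): max(6, 10, 15) = 15
I (Player 2): min(13, 15, 3) = 3
Root (Player 1): max(12.67, 8, 3) = 12.67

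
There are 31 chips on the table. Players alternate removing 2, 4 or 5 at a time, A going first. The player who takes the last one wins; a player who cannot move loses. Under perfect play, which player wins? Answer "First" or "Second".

First

W/L table (W = player to move can force a win):
i:   0  1  2  3  4  5  6  7  8  9 10 11 12 13 14 15 16 17 18 19 20 21 22 23 24 25 26 27 28 29 30 31
     L  L  W  W  W  W  W  L  L  W  W  W  W  W  L  L  W  W  W  W  W  L  L  W  W  W  W  W  L  L  W  W
Position 31 is W, so the first player wins.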